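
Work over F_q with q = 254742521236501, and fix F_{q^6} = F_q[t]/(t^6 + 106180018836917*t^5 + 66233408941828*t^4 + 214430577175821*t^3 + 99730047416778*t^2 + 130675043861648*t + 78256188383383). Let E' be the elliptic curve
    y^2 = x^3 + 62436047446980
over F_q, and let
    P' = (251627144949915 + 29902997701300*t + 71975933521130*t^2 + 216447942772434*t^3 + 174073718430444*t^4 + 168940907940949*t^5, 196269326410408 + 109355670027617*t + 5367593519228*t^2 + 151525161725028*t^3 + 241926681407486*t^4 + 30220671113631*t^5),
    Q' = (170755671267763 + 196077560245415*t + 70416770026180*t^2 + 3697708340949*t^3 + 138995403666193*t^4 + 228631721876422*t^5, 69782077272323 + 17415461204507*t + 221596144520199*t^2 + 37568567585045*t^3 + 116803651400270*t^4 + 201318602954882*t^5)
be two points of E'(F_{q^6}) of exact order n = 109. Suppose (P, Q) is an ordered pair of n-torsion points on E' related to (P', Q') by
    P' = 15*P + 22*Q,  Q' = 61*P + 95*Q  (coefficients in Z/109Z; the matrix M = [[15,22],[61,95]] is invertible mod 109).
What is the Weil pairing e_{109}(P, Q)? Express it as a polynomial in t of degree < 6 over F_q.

Since e_{109}(P,P)=e_{109}(Q,Q)=1 and e_{109}(Q,P)=e_{109}(P,Q)^{-1}, expanding e_{109}(15*P + 22*Q,61*P + 95*Q) leaves e(P,Q)^det(M).
Hence e(P,Q) = e(P',Q')^{88} where 88 = 83^{-1} mod 109.
Run Miller on y^2=x^3+62436047446980 over F_{254742521236501}: ladder 1101101 (7 bits); e = f_P(D_Q)/f_Q(D_P).
f_P(D_Q)/f_Q(D_P) = 57020517024492 + 30569630921653*t + 9147083948475*t^2 + 98071555897722*t^3 + 216852388677638*t^4 + 189449417478646*t^5.
(57020517024492 + 30569630921653*t + 9147083948475*t^2 + 98071555897722*t^3 + 216852388677638*t^4 + 189449417478646*t^5)^{88} mod (254742521236501,f) = 175279062024433 + 164577189478277*t + 110181247647262*t^2 + 113977663286610*t^3 + 2543317969977*t^4 + 141556173815284*t^5.

175279062024433 + 164577189478277*t + 110181247647262*t^2 + 113977663286610*t^3 + 2543317969977*t^4 + 141556173815284*t^5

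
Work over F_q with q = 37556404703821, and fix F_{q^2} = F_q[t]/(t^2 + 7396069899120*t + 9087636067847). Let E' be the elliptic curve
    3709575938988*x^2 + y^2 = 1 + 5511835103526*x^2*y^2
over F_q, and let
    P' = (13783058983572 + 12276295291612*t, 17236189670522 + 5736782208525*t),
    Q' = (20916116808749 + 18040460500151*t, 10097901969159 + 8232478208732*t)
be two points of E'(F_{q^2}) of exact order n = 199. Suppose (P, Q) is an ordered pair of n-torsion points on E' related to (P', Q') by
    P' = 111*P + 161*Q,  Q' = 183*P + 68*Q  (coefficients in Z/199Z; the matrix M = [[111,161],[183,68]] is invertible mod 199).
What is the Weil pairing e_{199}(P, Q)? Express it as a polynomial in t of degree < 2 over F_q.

34611759569526 + 19105882385450*t

Since e_{199}(P,P)=e_{199}(Q,Q)=1 and e_{199}(Q,P)=e_{199}(P,Q)^{-1}, expanding e_{199}(111*P + 161*Q,183*P + 68*Q) leaves e(P,Q)^det(M).
det M = 111*68 - 161*183 = -21915 = 174 (mod 199); 174^{-1} = 191 (mod 199).
Edwards a_E,d_E -> Montgomery A=26995652171487,B=6381217537196 -> Weierstrass 33777769457391,10086332383030 via alpha=1536901840419,beta=18327637560776.
Double-and-add over 11000111: 8-1 doublings, 5-1 additions; each step l_{T,T}/v_{2T} or l_{T,P'}/v at Q'+S for random S.
Miller gives e_{199}(P',Q') = 2288766650428 + 5707764603219*t in F_{37556404703821^2}.
Hence e(P,Q) = 34611759569526 + 19105882385450*t in F_{37556404703821^2}^*.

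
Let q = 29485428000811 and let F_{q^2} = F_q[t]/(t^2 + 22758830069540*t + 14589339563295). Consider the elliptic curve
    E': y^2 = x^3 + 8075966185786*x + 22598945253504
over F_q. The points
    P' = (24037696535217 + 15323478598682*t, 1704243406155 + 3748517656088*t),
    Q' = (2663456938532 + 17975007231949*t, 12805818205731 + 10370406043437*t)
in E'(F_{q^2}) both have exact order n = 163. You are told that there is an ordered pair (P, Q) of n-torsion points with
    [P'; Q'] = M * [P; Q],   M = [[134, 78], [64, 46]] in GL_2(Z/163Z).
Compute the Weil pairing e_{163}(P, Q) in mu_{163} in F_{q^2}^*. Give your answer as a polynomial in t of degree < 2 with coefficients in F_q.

12092964706917 + 3203840945213*t

Under M = [[134,78],[64,46]] in GL_2(Z/163), e_{163}(P',Q') = e_{163}(P,Q)^(134*46-78*64 mod 163).
det M = 134*46 - 78*64 = 1172 = 31 (mod 163); 31^{-1} = 142 (mod 163).
Miller loop for e_{163} over F_{29485428000811^2}: bits of 163 = 10100011; 7 double steps + 3 add steps, l/v at each.
The quotient is 9490898660504 + 22001535117324*t.
Thus e_{163}(P,Q) = 12092964706917 + 3203840945213*t.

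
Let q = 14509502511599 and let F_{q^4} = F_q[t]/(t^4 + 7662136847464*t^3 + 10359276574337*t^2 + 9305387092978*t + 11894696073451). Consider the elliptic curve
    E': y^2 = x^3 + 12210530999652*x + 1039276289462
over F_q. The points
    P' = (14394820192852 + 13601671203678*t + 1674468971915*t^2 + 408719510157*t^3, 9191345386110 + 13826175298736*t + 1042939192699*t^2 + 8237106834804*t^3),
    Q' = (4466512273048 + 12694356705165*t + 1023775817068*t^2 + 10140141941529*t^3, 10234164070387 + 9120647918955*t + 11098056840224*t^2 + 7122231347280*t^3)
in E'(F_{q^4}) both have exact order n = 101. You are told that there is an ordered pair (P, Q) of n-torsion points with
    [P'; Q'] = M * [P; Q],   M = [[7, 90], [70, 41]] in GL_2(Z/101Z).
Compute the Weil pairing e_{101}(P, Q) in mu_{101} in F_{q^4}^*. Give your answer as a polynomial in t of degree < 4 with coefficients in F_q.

e_{101}(aP+bQ,cP+dQ) = e_{101}(P,Q)^(ad-bc); with (a,b,c,d)=(7,90,70,41) this gives the det-101 law.
det(M) mod 101 = 47; its inverse in (Z/101)^* is 43 (check: 47*43 mod 101 = 1).
Miller loop for e_{101} over F_{14509502511599^4}: bits of 101 = 1100101; 6 double steps + 3 add steps, l/v at each.
So e_{101}(P',Q') = 3526735712139 + 8551684572135*t + 2320706429345*t^2 + 4457625162848*t^3.
e_{101}(P,Q) = (3526735712139 + 8551684572135*t + 2320706429345*t^2 + 4457625162848*t^3)^{43} = 11582001342023 + 4104286000058*t + 3725556284168*t^2 + 12706618983190*t^3.

11582001342023 + 4104286000058*t + 3725556284168*t^2 + 12706618983190*t^3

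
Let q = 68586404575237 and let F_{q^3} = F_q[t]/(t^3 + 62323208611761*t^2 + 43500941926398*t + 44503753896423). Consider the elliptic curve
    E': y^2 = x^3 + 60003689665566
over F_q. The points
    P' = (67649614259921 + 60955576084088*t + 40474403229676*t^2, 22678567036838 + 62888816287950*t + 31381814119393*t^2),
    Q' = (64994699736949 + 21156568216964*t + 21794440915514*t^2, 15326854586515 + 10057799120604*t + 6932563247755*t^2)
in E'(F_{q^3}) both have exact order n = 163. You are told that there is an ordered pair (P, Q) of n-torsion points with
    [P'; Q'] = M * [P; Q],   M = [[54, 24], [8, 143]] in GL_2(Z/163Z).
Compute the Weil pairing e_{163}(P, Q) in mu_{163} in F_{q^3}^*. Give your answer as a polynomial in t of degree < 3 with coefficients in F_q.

60231153223336 + 137128854592*t + 67976670737905*t^2

Since e_{163}(P,P)=e_{163}(Q,Q)=1 and e_{163}(Q,P)=e_{163}(P,Q)^{-1}, expanding e_{163}(54*P + 24*Q,8*P + 143*Q) leaves e(P,Q)^det(M).
Inverting 32 mod 163: 107. Thus e_{163}(P,Q) = e(P',Q')^{107}.
Run Miller on y^2=x^3+60003689665566 over F_{68586404575237}: ladder 10100011 (8 bits); e = f_P(D_Q)/f_Q(D_P).
f_P(D_Q)/f_Q(D_P) = 28280340708473 + 20935961605602*t + 23416483023990*t^2.
e_{163}(P,Q) = (28280340708473 + 20935961605602*t + 23416483023990*t^2)^{107} = 60231153223336 + 137128854592*t + 67976670737905*t^2.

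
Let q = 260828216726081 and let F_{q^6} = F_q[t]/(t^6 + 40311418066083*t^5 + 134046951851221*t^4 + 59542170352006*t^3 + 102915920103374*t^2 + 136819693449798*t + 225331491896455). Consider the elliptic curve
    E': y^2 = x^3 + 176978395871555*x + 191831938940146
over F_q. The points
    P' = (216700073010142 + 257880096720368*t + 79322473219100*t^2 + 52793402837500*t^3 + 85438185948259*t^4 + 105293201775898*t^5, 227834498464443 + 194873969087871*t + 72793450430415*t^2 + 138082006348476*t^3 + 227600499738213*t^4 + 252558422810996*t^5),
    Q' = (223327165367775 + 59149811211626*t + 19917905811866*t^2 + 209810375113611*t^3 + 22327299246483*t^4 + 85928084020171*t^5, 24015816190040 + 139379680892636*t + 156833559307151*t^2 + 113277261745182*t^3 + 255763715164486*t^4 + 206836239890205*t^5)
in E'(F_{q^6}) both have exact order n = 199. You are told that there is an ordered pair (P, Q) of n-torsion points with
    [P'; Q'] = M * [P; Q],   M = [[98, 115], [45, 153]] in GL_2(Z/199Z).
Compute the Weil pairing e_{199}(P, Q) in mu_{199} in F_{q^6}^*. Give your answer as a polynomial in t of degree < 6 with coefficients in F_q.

Alternating bilinearity on E[199] (values in mu_{199} in F_{260828216726081^6}) gives e(P',Q') = e(P,Q)^det(M).
98*153 - 115*45 = 9819; reduced mod 199: det = 68, inverse 120.
Run Miller on y^2=x^3+176978395871555*x+191831938940146 over F_{260828216726081}: ladder 11000111 (8 bits); e = f_P(D_Q)/f_Q(D_P).
The quotient is 192065916579407 + 233728367799448*t + 102014544192849*t^2 + 29668206430749*t^3 + 99826118790713*t^4 + 237576947315722*t^5.
Hence e(P,Q) = 41143728995086 + 248810451030694*t + 102831519276341*t^2 + 140873813572559*t^3 + 34943148535932*t^4 + 111410364054679*t^5 in F_{260828216726081^6}^*.

41143728995086 + 248810451030694*t + 102831519276341*t^2 + 140873813572559*t^3 + 34943148535932*t^4 + 111410364054679*t^5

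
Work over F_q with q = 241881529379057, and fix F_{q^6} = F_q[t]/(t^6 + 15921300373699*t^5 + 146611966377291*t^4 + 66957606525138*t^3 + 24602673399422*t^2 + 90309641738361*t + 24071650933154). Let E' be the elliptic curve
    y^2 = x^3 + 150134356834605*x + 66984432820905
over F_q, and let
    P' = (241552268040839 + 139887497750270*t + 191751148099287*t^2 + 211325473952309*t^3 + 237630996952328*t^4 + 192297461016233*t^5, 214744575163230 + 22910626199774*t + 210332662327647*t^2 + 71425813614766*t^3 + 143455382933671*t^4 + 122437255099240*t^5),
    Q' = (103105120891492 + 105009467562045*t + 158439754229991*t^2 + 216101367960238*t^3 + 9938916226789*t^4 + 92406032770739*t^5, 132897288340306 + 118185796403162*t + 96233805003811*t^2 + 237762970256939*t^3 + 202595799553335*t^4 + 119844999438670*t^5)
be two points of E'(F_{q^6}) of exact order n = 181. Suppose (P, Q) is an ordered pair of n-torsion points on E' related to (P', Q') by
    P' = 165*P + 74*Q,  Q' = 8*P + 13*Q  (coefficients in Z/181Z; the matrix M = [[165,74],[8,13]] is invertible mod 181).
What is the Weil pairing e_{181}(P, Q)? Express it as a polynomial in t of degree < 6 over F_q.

e_{181} is bilinear + alternating on E[181], so e_{181}(165*P + 74*Q, 8*P + 13*Q) = e_{181}(P,Q)^(165*13-74*8).
det M = 165*13 - 74*8 = 1553 = 105 (mod 181); 105^{-1} = 50 (mod 181).
Run Miller on y^2=x^3+150134356834605*x+66984432820905 over F_{241881529379057}: ladder 10110101 (8 bits); e = f_P(D_Q)/f_Q(D_P).
Result: e(P',Q') = 17087020421246 + 150436190057152*t + 196579705219453*t^2 + 127056327508185*t^3 + 120612620181174*t^4 + 16562312624807*t^5.
e_{181}(P,Q) = (17087020421246 + 150436190057152*t + 196579705219453*t^2 + 127056327508185*t^3 + 120612620181174*t^4 + 16562312624807*t^5)^{50} = 159875395793296 + 207547675383514*t + 113057291037041*t^2 + 118558170963865*t^3 + 107366930395830*t^4 + 180168908116146*t^5.

159875395793296 + 207547675383514*t + 113057291037041*t^2 + 118558170963865*t^3 + 107366930395830*t^4 + 180168908116146*t^5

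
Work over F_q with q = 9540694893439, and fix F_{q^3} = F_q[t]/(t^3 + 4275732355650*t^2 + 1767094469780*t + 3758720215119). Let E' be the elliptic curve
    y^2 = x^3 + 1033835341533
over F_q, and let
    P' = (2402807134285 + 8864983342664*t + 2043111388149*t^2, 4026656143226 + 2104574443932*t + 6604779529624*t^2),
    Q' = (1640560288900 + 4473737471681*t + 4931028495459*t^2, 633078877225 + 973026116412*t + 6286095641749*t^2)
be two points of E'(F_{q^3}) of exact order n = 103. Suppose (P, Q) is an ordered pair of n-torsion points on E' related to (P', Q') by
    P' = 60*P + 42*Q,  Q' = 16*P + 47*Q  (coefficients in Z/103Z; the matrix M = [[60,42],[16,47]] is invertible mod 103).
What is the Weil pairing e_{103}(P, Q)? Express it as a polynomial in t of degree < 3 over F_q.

660839709519 + 7008461211832*t + 2682626008970*t^2

e_{103} is bilinear + alternating on E[103], so e_{103}(60*P + 42*Q, 16*P + 47*Q) = e_{103}(P,Q)^(60*47-42*16).
So e_{103}(P,Q) = e_{103}(P',Q')^{48}, since 88*48 = 1 mod 103.
Miller loop for e_{103} over F_{9540694893439^3}: bits of 103 = 1100111; 6 double steps + 4 add steps, l/v at each.
So e_{103}(P',Q') = 4429411917280 + 6598267928530*t + 9312923771750*t^2.
Hence e(P,Q) = 660839709519 + 7008461211832*t + 2682626008970*t^2 in F_{9540694893439^3}^*.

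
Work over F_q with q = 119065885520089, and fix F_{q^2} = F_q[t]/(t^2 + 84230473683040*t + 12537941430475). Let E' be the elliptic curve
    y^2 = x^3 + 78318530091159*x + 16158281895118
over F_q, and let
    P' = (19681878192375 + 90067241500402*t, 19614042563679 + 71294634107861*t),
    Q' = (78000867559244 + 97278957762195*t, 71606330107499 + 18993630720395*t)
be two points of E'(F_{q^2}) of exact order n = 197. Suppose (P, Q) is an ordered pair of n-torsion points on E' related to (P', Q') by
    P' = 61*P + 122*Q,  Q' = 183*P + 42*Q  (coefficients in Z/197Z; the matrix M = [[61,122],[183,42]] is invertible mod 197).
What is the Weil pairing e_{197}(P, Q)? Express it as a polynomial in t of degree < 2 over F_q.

The 197-Weil pairing on E[197] over F_{119065885520089} is alternating-bilinear: e_{197}(P',Q') = e_{197}(P,Q)^det(M).
61*42 - 122*183 = -19764; reduced mod 197: det = 133, inverse 40.
Build f_{197,P'} and f_{197,Q'} via the 8-bit ladder of 197=11000101_2; evaluate at shifted divisors; quotient in F_{119065885520089^2}.
e_{197}(P',Q') = 92222599716578 + 92378037206274*t.
Finally e_{197}(P,Q) = 19468838776337 + 98600047672179*t.

19468838776337 + 98600047672179*t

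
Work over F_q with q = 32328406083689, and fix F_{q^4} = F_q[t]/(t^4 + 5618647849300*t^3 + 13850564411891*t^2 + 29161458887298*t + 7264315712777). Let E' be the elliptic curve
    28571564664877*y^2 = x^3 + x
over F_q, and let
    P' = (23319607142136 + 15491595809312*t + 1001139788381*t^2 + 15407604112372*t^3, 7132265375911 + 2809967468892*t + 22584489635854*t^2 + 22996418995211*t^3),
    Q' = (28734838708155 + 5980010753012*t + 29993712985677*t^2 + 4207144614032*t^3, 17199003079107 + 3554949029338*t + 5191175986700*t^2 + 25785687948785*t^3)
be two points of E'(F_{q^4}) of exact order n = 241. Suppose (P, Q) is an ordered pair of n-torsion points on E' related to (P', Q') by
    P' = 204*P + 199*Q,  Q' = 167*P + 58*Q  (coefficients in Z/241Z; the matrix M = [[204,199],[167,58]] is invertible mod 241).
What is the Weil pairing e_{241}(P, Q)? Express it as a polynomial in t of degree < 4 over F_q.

e_{241} is bilinear + alternating on E[241], so e_{241}(204*P + 199*Q, 167*P + 58*Q) = e_{241}(P,Q)^(204*58-199*167).
det(M) mod 241 = 48; its inverse in (Z/241)^* is 236 (check: 48*236 mod 241 = 1).
Undo Montgomery via alpha=0, beta=8735239652938: (a',b')=(5583804346034,0) over F_{32328406083689}.
Run Miller on y^2=x^3+5583804346034*x over F_{32328406083689}: ladder 11110001 (8 bits); e = f_P(D_Q)/f_Q(D_P).
e_{241}(P',Q') = 18344673989308 + 32277973467793*t + 31119649205080*t^2 + 16779549962170*t^3.
Hence e(P,Q) = 27304794904199 + 16923891323034*t + 30759852366492*t^2 + 13827182243610*t^3 in F_{32328406083689^4}^*.

27304794904199 + 16923891323034*t + 30759852366492*t^2 + 13827182243610*t^3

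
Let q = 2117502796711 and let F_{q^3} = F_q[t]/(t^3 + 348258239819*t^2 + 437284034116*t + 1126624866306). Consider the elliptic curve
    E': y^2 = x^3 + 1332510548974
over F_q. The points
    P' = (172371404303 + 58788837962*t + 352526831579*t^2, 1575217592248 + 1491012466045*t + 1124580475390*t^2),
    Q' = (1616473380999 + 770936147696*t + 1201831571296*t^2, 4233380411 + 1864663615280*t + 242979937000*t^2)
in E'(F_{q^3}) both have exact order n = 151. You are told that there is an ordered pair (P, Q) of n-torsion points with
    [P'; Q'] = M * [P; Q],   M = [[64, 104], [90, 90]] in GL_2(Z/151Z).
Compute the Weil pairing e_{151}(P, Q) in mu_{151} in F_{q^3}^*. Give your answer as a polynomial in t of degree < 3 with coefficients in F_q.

1857357784064 + 243872323414*t + 454618808075*t^2

The 151-Weil pairing on E[151] over F_{2117502796711} is alternating-bilinear: e_{151}(P',Q') = e_{151}(P,Q)^det(M).
64*90 - 104*90 = -3600; reduced mod 151: det = 24, inverse 107.
Build f_{151,P'} and f_{151,Q'} via the 8-bit ladder of 151=10010111_2; evaluate at shifted divisors; quotient in F_{2117502796711^3}.
The quotient is 1606808359413 + 902395170556*t + 1311947712422*t^2.
e_{151}(P,Q) = (1606808359413 + 902395170556*t + 1311947712422*t^2)^{107} = 1857357784064 + 243872323414*t + 454618808075*t^2.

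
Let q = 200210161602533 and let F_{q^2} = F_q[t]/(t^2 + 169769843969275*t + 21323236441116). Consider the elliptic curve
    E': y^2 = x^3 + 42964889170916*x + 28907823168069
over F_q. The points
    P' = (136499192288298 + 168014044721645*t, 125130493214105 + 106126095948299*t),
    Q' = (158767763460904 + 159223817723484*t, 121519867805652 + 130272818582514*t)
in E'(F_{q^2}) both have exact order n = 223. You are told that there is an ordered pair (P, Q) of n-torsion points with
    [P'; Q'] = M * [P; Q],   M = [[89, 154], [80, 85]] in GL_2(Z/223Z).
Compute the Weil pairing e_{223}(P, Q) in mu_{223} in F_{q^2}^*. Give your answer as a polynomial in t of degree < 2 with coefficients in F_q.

The 223-Weil pairing on E[223] over F_{200210161602533} is alternating-bilinear: e_{223}(P',Q') = e_{223}(P,Q)^det(M).
So e_{223}(P,Q) = e_{223}(P',Q')^{96}, since 151*96 = 1 mod 223.
Build f_{223,P'} and f_{223,Q'} via the 8-bit ladder of 223=11011111_2; evaluate at shifted divisors; quotient in F_{200210161602533^2}.
So e_{223}(P',Q') = 7234116073202 + 148172830546010*t.
Raise to 96: e(P,Q) = 75255605801966 + 123272186970980*t in mu_{223}.

75255605801966 + 123272186970980*t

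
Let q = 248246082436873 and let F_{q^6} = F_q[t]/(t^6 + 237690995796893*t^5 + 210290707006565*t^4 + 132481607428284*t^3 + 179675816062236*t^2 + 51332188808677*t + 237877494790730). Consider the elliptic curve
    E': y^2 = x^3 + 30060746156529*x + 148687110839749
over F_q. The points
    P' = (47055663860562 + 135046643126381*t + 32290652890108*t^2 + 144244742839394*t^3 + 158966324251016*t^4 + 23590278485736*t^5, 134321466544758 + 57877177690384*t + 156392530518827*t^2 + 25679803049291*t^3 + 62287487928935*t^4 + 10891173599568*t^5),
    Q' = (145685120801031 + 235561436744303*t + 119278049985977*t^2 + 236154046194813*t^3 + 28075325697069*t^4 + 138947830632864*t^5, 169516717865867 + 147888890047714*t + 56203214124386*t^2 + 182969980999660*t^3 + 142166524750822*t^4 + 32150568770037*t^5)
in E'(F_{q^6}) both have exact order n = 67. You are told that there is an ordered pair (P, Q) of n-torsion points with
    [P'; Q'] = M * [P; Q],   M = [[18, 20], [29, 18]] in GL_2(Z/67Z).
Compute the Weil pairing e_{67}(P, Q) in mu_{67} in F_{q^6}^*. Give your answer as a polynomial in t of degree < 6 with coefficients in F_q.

Alternating bilinearity on E[67] (values in mu_{67} in F_{248246082436873^6}) gives e(P',Q') = e(P,Q)^det(M).
Inverting 12 mod 67: 28. Thus e_{67}(P,Q) = e(P',Q')^{28}.
n = 67 = (1000011)_2 (7 bits, wt 3); accumulate f_{67,P'}(Q'+S)/f_{67,P'}(S) along the 6-step ladder.
Miller gives e_{67}(P',Q') = 53512908226350 + 39035689329893*t + 43557182271938*t^2 + 201570694191955*t^3 + 88839268658047*t^4 + 168913234271354*t^5 in F_{248246082436873^6}.
(53512908226350 + 39035689329893*t + 43557182271938*t^2 + 201570694191955*t^3 + 88839268658047*t^4 + 168913234271354*t^5)^{28} mod (248246082436873,f) = 1787792367326 + 169196245595994*t + 45420890386226*t^2 + 180604517517847*t^3 + 174309918680083*t^4 + 127436208839155*t^5.

1787792367326 + 169196245595994*t + 45420890386226*t^2 + 180604517517847*t^3 + 174309918680083*t^4 + 127436208839155*t^5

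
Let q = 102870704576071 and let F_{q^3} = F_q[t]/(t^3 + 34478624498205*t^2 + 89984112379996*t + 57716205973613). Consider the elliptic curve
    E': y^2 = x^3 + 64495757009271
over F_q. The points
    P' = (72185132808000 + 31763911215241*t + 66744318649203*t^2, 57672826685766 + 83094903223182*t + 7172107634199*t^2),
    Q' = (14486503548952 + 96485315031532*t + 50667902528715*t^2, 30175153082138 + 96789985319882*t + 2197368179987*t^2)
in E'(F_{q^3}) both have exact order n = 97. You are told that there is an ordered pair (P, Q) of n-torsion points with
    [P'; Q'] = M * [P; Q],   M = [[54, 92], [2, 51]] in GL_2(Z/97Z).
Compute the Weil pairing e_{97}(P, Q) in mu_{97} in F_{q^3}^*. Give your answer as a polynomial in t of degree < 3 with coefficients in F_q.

Under M = [[54,92],[2,51]] in GL_2(Z/97), e_{97}(P',Q') = e_{97}(P,Q)^(54*51-92*2 mod 97).
det(M) mod 97 = 48; its inverse in (Z/97)^* is 95 (check: 48*95 mod 97 = 1).
Double-and-add over 1100001: 7-1 doublings, 3-1 additions; each step l_{T,T}/v_{2T} or l_{T,P'}/v at Q'+S for random S.
So e_{97}(P',Q') = 58405524778066 + 18617003554806*t + 86238569007247*t^2.
Hence e(P,Q) = 56178998080183 + 24199429514371*t + 33258824257150*t^2 in F_{102870704576071^3}^*.

56178998080183 + 24199429514371*t + 33258824257150*t^2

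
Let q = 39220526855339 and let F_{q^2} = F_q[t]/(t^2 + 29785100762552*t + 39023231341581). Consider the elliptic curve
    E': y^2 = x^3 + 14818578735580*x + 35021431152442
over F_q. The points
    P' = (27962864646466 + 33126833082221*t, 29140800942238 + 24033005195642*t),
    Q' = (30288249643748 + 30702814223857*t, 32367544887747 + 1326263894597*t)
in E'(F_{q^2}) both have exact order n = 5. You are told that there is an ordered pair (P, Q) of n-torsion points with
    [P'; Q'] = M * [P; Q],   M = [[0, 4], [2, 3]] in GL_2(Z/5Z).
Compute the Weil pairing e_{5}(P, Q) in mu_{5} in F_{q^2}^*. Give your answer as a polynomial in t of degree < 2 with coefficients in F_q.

Under M = [[0,4],[2,3]] in GL_2(Z/5), e_{5}(P',Q') = e_{5}(P,Q)^(0*3-4*2 mod 5).
Hence e(P,Q) = e(P',Q')^{3} where 3 = 2^{-1} mod 5.
n = 5 = (101)_2 (3 bits, wt 2); accumulate f_{5,P'}(Q'+S)/f_{5,P'}(S) along the 2-step ladder.
So e_{5}(P',Q') = 25953117700619 + 19765502961300*t.
(25953117700619 + 19765502961300*t)^{3} mod (39220526855339,f) = 13909971686037 + 15096231257430*t.

13909971686037 + 15096231257430*t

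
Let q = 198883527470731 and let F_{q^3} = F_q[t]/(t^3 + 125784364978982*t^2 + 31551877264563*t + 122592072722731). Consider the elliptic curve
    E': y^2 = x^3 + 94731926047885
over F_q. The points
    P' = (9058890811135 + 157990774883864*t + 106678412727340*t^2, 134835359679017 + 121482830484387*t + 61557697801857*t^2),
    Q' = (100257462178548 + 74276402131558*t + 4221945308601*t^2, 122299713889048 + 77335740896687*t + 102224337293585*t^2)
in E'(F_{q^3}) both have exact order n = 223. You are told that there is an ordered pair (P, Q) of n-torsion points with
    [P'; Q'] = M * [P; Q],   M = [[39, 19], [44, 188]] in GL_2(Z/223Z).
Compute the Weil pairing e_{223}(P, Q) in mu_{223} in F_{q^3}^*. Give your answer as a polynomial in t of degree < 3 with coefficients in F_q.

e_{223}(aP+bQ,cP+dQ) = e_{223}(P,Q)^(ad-bc); with (a,b,c,d)=(39,19,44,188) this gives the det-223 law.
So e_{223}(P,Q) = e_{223}(P',Q')^{100}, since 29*100 = 1 mod 223.
8-bit Miller (11011111) on E'/F_{198883527470731} with a'=0, b'=94731926047885: accumulate tangent/chord ratios at Q'+S and P'+S'.
So e_{223}(P',Q') = 182909939314033 + 93343750318938*t + 13659985522270*t^2.
Hence e(P,Q) = 176485665085390 + 111971005215221*t + 159284018499089*t^2 in F_{198883527470731^3}^*.

176485665085390 + 111971005215221*t + 159284018499089*t^2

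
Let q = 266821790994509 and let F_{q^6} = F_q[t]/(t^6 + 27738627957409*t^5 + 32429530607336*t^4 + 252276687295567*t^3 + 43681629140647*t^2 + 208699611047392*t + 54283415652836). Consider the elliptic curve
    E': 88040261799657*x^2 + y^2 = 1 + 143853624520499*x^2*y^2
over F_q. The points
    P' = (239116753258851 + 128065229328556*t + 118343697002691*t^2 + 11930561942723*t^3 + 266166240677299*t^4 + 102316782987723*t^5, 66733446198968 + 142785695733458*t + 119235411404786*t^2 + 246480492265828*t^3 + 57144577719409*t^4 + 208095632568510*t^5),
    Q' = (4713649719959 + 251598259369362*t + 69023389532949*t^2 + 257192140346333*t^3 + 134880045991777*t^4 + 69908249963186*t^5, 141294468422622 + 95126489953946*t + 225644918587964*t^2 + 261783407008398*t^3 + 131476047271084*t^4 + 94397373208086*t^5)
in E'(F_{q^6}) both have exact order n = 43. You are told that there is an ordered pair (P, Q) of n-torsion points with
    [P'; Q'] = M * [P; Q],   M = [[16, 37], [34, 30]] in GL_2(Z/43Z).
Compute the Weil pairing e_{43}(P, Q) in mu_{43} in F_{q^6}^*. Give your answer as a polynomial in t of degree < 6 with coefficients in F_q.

203672847853560 + 149251599853872*t + 24746637279151*t^2 + 239331454898022*t^3 + 146597138192744*t^4 + 24798969378308*t^5

Under M = [[16,37],[34,30]] in GL_2(Z/43), e_{43}(P',Q') = e_{43}(P,Q)^(16*30-37*34 mod 43).
16*30 - 37*34 = -778; reduced mod 43: det = 39, inverse 32.
Edwards->Montgomery: u=(1+y)/(1-y), v=u/x -> 133691458154272v^2=u^3+43100893107991u^2+u; then x_W=119457554817044u+127589578051529: y^2=x^3+100652223620861*x+229889549141409.
Double-and-add over 101011: 6-1 doublings, 4-1 additions; each step l_{T,T}/v_{2T} or l_{T,P'}/v at Q'+S for random S.
Result: e(P',Q') = 57277336248242 + 63738701152322*t + 146635835028769*t^2 + 195673805983605*t^3 + 18649597983137*t^4 + 134866214228467*t^5.
Thus e_{43}(P,Q) = 203672847853560 + 149251599853872*t + 24746637279151*t^2 + 239331454898022*t^3 + 146597138192744*t^4 + 24798969378308*t^5.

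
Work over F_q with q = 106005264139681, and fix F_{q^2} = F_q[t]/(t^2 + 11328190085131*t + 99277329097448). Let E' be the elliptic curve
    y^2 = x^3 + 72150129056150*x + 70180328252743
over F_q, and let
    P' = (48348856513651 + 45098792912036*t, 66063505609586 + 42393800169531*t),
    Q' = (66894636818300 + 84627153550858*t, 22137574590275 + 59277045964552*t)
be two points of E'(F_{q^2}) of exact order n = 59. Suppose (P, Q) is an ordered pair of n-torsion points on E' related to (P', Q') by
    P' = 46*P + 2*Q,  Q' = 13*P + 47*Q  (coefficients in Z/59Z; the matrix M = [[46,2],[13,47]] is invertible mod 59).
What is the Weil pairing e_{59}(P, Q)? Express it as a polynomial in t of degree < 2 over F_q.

22117732505428 + 105239316749516*t

Since e_{59}(P,P)=e_{59}(Q,Q)=1 and e_{59}(Q,P)=e_{59}(P,Q)^{-1}, expanding e_{59}(46*P + 2*Q,13*P + 47*Q) leaves e(P,Q)^det(M).
det(M) mod 59 = 12; its inverse in (Z/59)^* is 5 (check: 12*5 mod 59 = 1).
Double-and-add over 111011: 6-1 doublings, 5-1 additions; each step l_{T,T}/v_{2T} or l_{T,P'}/v at Q'+S for random S.
So e_{59}(P',Q') = 33353982640341 + 18862349243235*t.
Thus e_{59}(P,Q) = 22117732505428 + 105239316749516*t.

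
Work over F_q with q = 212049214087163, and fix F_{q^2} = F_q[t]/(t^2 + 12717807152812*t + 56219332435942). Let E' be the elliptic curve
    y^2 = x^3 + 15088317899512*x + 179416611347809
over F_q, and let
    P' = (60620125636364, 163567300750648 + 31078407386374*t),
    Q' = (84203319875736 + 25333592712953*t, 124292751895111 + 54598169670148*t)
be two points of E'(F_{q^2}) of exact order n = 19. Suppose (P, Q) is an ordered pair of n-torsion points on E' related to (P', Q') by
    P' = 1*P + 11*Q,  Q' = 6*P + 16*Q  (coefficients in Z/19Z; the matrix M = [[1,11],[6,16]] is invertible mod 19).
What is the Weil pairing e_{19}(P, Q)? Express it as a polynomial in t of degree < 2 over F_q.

e_{19}(aP+bQ,cP+dQ) = e_{19}(P,Q)^(ad-bc); with (a,b,c,d)=(1,11,6,16) this gives the det-19 law.
Hence e(P,Q) = e(P',Q')^{11} where 11 = 7^{-1} mod 19.
Miller loop for e_{19} over F_{212049214087163^2}: bits of 19 = 10011; 4 double steps + 2 add steps, l/v at each.
e_{19}(P',Q') = 167495637037686 + 53534737019269*t.
Hence e(P,Q) = 32190144530632 + 34538070935366*t in F_{212049214087163^2}^*.

32190144530632 + 34538070935366*t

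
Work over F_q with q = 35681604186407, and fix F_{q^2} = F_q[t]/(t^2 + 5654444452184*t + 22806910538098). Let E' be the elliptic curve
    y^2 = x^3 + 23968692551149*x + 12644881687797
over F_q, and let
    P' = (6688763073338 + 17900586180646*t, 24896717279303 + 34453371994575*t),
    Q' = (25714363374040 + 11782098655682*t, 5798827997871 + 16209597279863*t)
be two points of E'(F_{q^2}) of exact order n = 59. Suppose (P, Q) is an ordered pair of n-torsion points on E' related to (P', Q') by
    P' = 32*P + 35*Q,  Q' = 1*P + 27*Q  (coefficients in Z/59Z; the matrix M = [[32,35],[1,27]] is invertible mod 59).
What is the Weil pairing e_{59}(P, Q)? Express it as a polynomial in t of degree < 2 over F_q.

Under M = [[32,35],[1,27]] in GL_2(Z/59), e_{59}(P',Q') = e_{59}(P,Q)^(32*27-35*1 mod 59).
det(M) mod 59 = 3; its inverse in (Z/59)^* is 20 (check: 3*20 mod 59 = 1).
n = 59 = (111011)_2 (6 bits, wt 5); accumulate f_{59,P'}(Q'+S)/f_{59,P'}(S) along the 5-step ladder.
e_{59}(P',Q') = 22939766193759 + 12078378302928*t.
Finally e_{59}(P,Q) = 23610451197761 + 30767758289816*t.

23610451197761 + 30767758289816*t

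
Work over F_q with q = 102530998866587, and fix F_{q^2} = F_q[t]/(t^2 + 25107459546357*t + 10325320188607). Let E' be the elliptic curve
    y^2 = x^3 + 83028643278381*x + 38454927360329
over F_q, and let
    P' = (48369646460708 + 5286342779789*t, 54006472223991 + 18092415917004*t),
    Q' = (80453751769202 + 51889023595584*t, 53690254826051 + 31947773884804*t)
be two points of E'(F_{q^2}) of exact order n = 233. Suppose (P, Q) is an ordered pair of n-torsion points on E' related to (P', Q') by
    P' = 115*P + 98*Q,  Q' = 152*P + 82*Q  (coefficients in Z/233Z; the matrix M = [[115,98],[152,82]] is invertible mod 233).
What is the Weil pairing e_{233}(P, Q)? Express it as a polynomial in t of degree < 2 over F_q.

The 233-Weil pairing on E[233] over F_{102530998866587} is alternating-bilinear: e_{233}(P',Q') = e_{233}(P,Q)^det(M).
Hence e(P,Q) = e(P',Q')^{135} where 135 = 126^{-1} mod 233.
Double-and-add over 11101001: 8-1 doublings, 5-1 additions; each step l_{T,T}/v_{2T} or l_{T,P'}/v at Q'+S for random S.
Miller gives e_{233}(P',Q') = 33071054413312 + 11209919758476*t in F_{102530998866587^2}.
Thus e_{233}(P,Q) = 35147464408161 + 26666741343039*t.

35147464408161 + 26666741343039*t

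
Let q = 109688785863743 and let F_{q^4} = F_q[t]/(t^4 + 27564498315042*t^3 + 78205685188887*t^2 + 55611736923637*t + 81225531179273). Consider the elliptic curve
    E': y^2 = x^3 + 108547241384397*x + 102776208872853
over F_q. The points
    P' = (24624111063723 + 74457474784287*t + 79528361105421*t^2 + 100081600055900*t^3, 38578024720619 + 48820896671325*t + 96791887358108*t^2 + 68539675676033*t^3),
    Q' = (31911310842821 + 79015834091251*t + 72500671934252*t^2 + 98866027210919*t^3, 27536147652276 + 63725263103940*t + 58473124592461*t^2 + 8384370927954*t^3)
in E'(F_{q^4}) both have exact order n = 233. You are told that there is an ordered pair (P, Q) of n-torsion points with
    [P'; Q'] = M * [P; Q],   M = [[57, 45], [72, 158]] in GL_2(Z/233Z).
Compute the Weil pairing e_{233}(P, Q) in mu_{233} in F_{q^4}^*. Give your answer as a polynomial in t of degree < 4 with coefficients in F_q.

92833292333820 + 102533431344103*t + 32722769444279*t^2 + 3039166184780*t^3

Alternating bilinearity on E[233] (values in mu_{233} in F_{109688785863743^4}) gives e(P',Q') = e(P,Q)^det(M).
det M = 57*158 - 45*72 = 5766 = 174 (mod 233); 174^{-1} = 154 (mod 233).
n = 233 = (11101001)_2 (8 bits, wt 5); accumulate f_{233,P'}(Q'+S)/f_{233,P'}(S) along the 7-step ladder.
The quotient is 46245126313211 + 18836368398623*t + 37611055789296*t^2 + 108015731774909*t^3.
Hence e(P,Q) = 92833292333820 + 102533431344103*t + 32722769444279*t^2 + 3039166184780*t^3 in F_{109688785863743^4}^*.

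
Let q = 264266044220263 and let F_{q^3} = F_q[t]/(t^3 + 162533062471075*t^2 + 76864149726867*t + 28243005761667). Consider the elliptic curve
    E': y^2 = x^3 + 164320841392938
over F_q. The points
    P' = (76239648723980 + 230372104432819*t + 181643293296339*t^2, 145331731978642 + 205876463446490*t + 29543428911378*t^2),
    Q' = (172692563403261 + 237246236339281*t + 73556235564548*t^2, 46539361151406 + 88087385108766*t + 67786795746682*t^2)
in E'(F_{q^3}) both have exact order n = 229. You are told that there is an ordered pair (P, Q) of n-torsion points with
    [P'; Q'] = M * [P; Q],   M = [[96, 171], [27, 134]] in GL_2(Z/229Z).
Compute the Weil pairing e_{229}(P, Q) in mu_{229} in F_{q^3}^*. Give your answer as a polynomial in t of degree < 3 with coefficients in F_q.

64866655159020 + 33335931062108*t + 193856867746164*t^2

e_{229} is bilinear + alternating on E[229], so e_{229}(96*P + 171*Q, 27*P + 134*Q) = e_{229}(P,Q)^(96*134-171*27).
Inverting 3 mod 229: 153. Thus e_{229}(P,Q) = e(P',Q')^{153}.
Build f_{229,P'} and f_{229,Q'} via the 8-bit ladder of 229=11100101_2; evaluate at shifted divisors; quotient in F_{264266044220263^3}.
f_P(D_Q)/f_Q(D_P) = 263003074011632 + 231882934366525*t + 185940737201096*t^2.
(263003074011632 + 231882934366525*t + 185940737201096*t^2)^{153} mod (264266044220263,f) = 64866655159020 + 33335931062108*t + 193856867746164*t^2.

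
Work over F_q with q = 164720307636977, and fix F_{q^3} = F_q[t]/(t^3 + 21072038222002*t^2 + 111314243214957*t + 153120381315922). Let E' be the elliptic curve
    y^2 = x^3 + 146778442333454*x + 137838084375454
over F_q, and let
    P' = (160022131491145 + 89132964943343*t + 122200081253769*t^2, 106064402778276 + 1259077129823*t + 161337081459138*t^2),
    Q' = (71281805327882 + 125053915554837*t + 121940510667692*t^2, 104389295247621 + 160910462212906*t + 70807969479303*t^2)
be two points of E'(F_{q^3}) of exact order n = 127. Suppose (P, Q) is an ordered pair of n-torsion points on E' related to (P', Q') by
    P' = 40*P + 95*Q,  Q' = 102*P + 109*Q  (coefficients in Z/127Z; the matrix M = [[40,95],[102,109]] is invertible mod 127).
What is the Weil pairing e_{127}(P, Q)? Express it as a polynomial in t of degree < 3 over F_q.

154902690640726 + 52547443843618*t + 63298630906207*t^2

Under M = [[40,95],[102,109]] in GL_2(Z/127), e_{127}(P',Q') = e_{127}(P,Q)^(40*109-95*102 mod 127).
det M = 40*109 - 95*102 = -5330 = 4 (mod 127); 4^{-1} = 32 (mod 127).
7-bit Miller (1111111) on E'/F_{164720307636977} with a'=146778442333454, b'=137838084375454: accumulate tangent/chord ratios at Q'+S and P'+S'.
f_P(D_Q)/f_Q(D_P) = 112285320299173 + 61574752266844*t + 146791749810237*t^2.
Raise to 32: e(P,Q) = 154902690640726 + 52547443843618*t + 63298630906207*t^2 in mu_{127}.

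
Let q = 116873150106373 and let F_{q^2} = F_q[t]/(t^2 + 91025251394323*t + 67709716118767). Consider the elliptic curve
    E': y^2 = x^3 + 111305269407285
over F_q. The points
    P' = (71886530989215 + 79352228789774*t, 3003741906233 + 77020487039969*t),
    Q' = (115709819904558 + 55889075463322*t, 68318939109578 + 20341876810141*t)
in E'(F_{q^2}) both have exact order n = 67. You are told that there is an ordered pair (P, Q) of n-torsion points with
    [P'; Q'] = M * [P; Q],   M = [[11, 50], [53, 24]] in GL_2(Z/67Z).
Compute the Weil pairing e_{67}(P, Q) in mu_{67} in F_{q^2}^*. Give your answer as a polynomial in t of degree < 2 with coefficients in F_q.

The 67-Weil pairing on E[67] over F_{116873150106373} is alternating-bilinear: e_{67}(P',Q') = e_{67}(P,Q)^det(M).
Inverting 26 mod 67: 49. Thus e_{67}(P,Q) = e(P',Q')^{49}.
Build f_{67,P'} and f_{67,Q'} via the 7-bit ladder of 67=1000011_2; evaluate at shifted divisors; quotient in F_{116873150106373^2}.
f_P(D_Q)/f_Q(D_P) = 66160068412288 + 31318615853461*t.
e_{67}(P,Q) = (66160068412288 + 31318615853461*t)^{49} = 103026225180077 + 62122002573182*t.

103026225180077 + 62122002573182*t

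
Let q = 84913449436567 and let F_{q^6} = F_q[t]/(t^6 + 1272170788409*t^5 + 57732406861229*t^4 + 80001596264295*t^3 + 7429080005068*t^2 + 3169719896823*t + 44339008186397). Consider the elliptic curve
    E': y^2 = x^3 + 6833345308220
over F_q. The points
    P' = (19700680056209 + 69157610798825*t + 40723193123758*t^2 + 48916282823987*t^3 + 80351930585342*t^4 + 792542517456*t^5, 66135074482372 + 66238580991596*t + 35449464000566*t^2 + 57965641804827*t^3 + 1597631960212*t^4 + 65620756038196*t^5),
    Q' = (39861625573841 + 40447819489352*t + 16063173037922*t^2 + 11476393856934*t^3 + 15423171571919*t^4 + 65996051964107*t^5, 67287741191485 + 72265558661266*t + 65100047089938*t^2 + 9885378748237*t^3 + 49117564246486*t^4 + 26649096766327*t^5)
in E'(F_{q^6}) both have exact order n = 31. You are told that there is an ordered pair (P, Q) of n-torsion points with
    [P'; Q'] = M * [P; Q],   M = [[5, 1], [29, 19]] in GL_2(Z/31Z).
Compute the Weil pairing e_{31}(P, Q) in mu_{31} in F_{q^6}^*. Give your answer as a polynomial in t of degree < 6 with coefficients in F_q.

50729058572098 + 83008329280862*t + 53055330836340*t^2 + 43001282350339*t^3 + 55087299418623*t^4 + 18345952758965*t^5

e_{31} is bilinear + alternating on E[31], so e_{31}(5*P + 1*Q, 29*P + 19*Q) = e_{31}(P,Q)^(5*19-1*29).
So e_{31}(P,Q) = e_{31}(P',Q')^{8}, since 4*8 = 1 mod 31.
Build f_{31,P'} and f_{31,Q'} via the 5-bit ladder of 31=11111_2; evaluate at shifted divisors; quotient in F_{84913449436567^6}.
f_P(D_Q)/f_Q(D_P) = 50231537312882 + 65439242592961*t + 6818521269990*t^2 + 62093191975634*t^3 + 48476337793620*t^4 + 77948799976409*t^5.
Thus e_{31}(P,Q) = 50729058572098 + 83008329280862*t + 53055330836340*t^2 + 43001282350339*t^3 + 55087299418623*t^4 + 18345952758965*t^5.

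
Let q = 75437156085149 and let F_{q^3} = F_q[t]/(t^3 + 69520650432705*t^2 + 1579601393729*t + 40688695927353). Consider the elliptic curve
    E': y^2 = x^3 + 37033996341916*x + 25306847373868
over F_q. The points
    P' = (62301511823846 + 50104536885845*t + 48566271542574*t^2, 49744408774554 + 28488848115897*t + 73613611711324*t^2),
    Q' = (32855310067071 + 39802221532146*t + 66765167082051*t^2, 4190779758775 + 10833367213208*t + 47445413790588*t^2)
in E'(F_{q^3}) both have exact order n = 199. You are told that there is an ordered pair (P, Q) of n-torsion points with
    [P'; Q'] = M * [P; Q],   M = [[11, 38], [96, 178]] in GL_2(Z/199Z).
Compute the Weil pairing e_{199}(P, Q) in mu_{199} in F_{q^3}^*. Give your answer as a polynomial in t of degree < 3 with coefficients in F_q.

Alternating bilinearity on E[199] (values in mu_{199} in F_{75437156085149^3}) gives e(P',Q') = e(P,Q)^det(M).
Inverting 101 mod 199: 67. Thus e_{199}(P,Q) = e(P',Q')^{67}.
Build f_{199,P'} and f_{199,Q'} via the 8-bit ladder of 199=11000111_2; evaluate at shifted divisors; quotient in F_{75437156085149^3}.
So e_{199}(P',Q') = 56159833674614 + 24764101022627*t + 6826440044958*t^2.
Raise to 67: e(P,Q) = 27672296598970 + 70429912853211*t + 45679402467703*t^2 in mu_{199}.

27672296598970 + 70429912853211*t + 45679402467703*t^2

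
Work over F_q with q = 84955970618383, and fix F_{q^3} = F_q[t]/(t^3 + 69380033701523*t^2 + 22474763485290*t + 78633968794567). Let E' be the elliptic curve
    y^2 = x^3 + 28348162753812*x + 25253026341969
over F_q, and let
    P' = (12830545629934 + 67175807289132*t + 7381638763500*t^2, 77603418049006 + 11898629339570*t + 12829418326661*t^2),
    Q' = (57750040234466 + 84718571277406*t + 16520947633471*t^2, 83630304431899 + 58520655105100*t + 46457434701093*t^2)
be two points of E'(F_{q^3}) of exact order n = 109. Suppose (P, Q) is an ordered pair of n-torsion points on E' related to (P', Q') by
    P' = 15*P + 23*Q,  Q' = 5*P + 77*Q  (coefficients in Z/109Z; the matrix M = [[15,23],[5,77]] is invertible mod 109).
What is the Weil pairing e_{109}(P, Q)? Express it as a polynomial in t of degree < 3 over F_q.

20506240843104 + 11636361578234*t + 50879147259273*t^2

Since e_{109}(P,P)=e_{109}(Q,Q)=1 and e_{109}(Q,P)=e_{109}(P,Q)^{-1}, expanding e_{109}(15*P + 23*Q,5*P + 77*Q) leaves e(P,Q)^det(M).
Inverting 59 mod 109: 85. Thus e_{109}(P,Q) = e(P',Q')^{85}.
Build f_{109,P'} and f_{109,Q'} via the 7-bit ladder of 109=1101101_2; evaluate at shifted divisors; quotient in F_{84955970618383^3}.
e_{109}(P',Q') = 6318150458381 + 24227184501224*t + 52066791403098*t^2.
Thus e_{109}(P,Q) = 20506240843104 + 11636361578234*t + 50879147259273*t^2.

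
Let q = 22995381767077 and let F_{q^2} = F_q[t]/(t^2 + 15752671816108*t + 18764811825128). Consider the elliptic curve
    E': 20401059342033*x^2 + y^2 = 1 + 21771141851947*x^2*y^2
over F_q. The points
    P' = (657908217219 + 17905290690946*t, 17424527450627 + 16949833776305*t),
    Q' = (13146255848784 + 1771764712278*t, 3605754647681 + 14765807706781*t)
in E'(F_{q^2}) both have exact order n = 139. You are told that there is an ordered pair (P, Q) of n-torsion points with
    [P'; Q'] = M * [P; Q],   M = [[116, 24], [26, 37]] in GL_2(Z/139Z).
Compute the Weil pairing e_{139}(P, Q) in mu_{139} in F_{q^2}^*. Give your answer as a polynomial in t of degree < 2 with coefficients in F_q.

1878728274120 + 18300870299241*t

The 139-Weil pairing on E[139] over F_{22995381767077} is alternating-bilinear: e_{139}(P',Q') = e_{139}(P,Q)^det(M).
Hence e(P,Q) = e(P',Q')^{121} where 121 = 54^{-1} mod 139.
Edwards a_E,d_E -> Montgomery A=8560474113220,B=15840323467084 -> Weierstrass 0,18779993570405 via alpha=14693827454689,beta=11155170256060.
Double-and-add over 10001011: 8-1 doublings, 4-1 additions; each step l_{T,T}/v_{2T} or l_{T,P'}/v at Q'+S for random S.
Miller gives e_{139}(P',Q') = 16979329693136 + 13050551760865*t in F_{22995381767077^2}.
e_{139}(P,Q) = (16979329693136 + 13050551760865*t)^{121} = 1878728274120 + 18300870299241*t.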